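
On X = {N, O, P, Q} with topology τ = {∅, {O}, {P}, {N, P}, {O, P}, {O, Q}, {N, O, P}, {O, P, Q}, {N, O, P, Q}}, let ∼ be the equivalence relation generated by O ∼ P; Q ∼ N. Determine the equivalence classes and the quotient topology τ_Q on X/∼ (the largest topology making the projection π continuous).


X/∼ = {[N=Q], [O=P]}; |τ_Q| = 3.

Equivalence classes: [N=Q], [O=P].
Quotient map π: X → X/∼ sends N ↦ [N=Q], O ↦ [O=P], P ↦ [O=P], Q ↦ [N=Q].
For each subset V ⊆ X/∼, compute π^{-1}(V) ⊆ X and check whether π^{-1}(V) ∈ τ. V is open in τ_Q iff π^{-1}(V) ∈ τ.
  V = {}: π^{-1}(V) = ∅ ∈ τ ✓.
  V = {[N=Q]}: π^{-1}(V) = {N, Q} ∉ τ ✗.
  V = {[O=P]}: π^{-1}(V) = {O, P} ∈ τ ✓.
  V = {[N=Q], [O=P]}: π^{-1}(V) = {N, O, P, Q} ∈ τ ✓.
Open sets in the quotient: τ_Q = {{}, {[O=P]}, {[N=Q], [O=P]}} (3 elements).


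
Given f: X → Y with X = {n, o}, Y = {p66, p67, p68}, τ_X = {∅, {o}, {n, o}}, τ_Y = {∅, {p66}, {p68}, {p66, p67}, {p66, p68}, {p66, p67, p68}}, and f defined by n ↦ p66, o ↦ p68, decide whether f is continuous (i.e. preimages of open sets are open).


f is NOT continuous.

Compute f^{-1}(U) for each U ∈ τ_Y:
  U = ∅: f^{-1}(U) = ∅ ∈ τ_X ✓.
  U = {p66}: f^{-1}(U) = {n} ∉ τ_X ✗.
  U = {p68}: f^{-1}(U) = {o} ∈ τ_X ✓.
  U = {p66, p67}: f^{-1}(U) = {n} ∉ τ_X ✗.
  U = {p66, p68}: f^{-1}(U) = {n, o} ∈ τ_X ✓.
  U = {p66, p67, p68}: f^{-1}(U) = {n, o} ∈ τ_X ✓.
Found U = {p66} with f^{-1}(U) = {n} not in τ_X. Therefore f is NOT continuous.


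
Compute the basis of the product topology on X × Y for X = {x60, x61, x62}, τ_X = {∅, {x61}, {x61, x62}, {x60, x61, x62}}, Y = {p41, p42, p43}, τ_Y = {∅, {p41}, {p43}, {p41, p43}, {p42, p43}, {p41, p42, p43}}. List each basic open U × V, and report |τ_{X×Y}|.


Basis B = {∅ × ∅, {x61} × {p41}, {x61} × {p43}, {x61} × {p41, p43}, {x61, x62} × {p41}, {x61} × {p42, p43}, {x61, x62} × {p43}, {x60, x61, x62} × {p41}, {x60, x61, x62} × {p43}, {x61} × {p41, p42, p43}, {x61, x62} × {p41, p43}, {x61, x62} × {p42, p43}, {x60, x61, x62} × {p41, p43}, {x60, x61, x62} × {p42, p43}, {x61, x62} × {p41, p42, p43}, {x60, x61, x62} × {p41, p42, p43}}; |τ_{X×Y}| = 40.

Enumerate products U × V with U ∈ τ_X, V ∈ τ_Y (deduplicated):
  ∅ × ∅ = {} (∅)
  {x61} × {p41} = {(x61,p41)}
  {x61} × {p43} = {(x61,p43)}
  {x61} × {p41, p43} = {(x61,p41), (x61,p43)}
  {x61, x62} × {p41} = {(x61,p41), (x62,p41)}
  {x61} × {p42, p43} = {(x61,p42), (x61,p43)}
  {x61, x62} × {p43} = {(x61,p43), (x62,p43)}
  {x60, x61, x62} × {p41} = {(x60,p41), (x61,p41), (x62,p41)}
  {x60, x61, x62} × {p43} = {(x60,p43), (x61,p43), (x62,p43)}
  {x61} × {p41, p42, p43} = {(x61,p41), (x61,p42), (x61,p43)}
  {x61, x62} × {p41, p43} = {(x61,p41), (x61,p43), (x62,p41), (x62,p43)}
  {x61, x62} × {p42, p43} = {(x61,p42), (x61,p43), (x62,p42), (x62,p43)}
  {x60, x61, x62} × {p41, p43} = {(x60,p41), (x60,p43), (x61,p41), (x61,p43), (x62,p41), (x62,p43)}
  {x60, x61, x62} × {p42, p43} = {(x60,p42), (x60,p43), (x61,p42), (x61,p43), (x62,p42), (x62,p43)}
  {x61, x62} × {p41, p42, p43} = {(x61,p41), (x61,p42), (x61,p43), (x62,p41), (x62,p42), (x62,p43)}
  {x60, x61, x62} × {p41, p42, p43} = {(x60,p41), (x60,p42), (x60,p43), (x61,p41), (x61,p42), (x61,p43), (x62,p41), (x62,p42), (x62,p43)}
These 16 distinct sets form the basis B.
Close under arbitrary unions to get τ_{X×Y}; counting gives |τ_{X×Y}| = 40.


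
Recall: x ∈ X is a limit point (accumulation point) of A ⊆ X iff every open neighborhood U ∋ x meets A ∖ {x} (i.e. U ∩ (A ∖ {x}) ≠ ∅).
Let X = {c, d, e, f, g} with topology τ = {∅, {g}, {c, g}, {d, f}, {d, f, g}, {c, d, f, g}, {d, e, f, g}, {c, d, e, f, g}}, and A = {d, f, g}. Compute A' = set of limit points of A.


A' = {c, d, e, f}

For each x ∈ X, list the open sets U ∈ τ with x ∈ U, then check whether U ∩ (A ∖ {x}) ≠ ∅ for every such U.
  x = c: opens ∋ x are {c, g}, {c, d, f, g}, {c, d, e, f, g}; each meets A ∖ {c}, so x IS a limit point.
  x = d: opens ∋ x are {d, f}, {d, f, g}, {c, d, f, g}, {d, e, f, g}, {c, d, e, f, g}; each meets A ∖ {d}, so x IS a limit point.
  x = e: opens ∋ x are {d, e, f, g}, {c, d, e, f, g}; each meets A ∖ {e}, so x IS a limit point.
  x = f: opens ∋ x are {d, f}, {d, f, g}, {c, d, f, g}, {d, e, f, g}, {c, d, e, f, g}; each meets A ∖ {f}, so x IS a limit point.
  x = g: open {g} ∋ x has {g} ∩ (A ∖ {g}) = ∅, so x is NOT a limit point.
Collecting: A' = {c, d, e, f}.


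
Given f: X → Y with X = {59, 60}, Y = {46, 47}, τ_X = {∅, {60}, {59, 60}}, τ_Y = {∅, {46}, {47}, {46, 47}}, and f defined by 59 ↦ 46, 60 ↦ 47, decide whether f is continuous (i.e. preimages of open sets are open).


f is NOT continuous.

Compute f^{-1}(U) for each U ∈ τ_Y:
  U = ∅: f^{-1}(U) = ∅ ∈ τ_X ✓.
  U = {46}: f^{-1}(U) = {59} ∉ τ_X ✗.
  U = {47}: f^{-1}(U) = {60} ∈ τ_X ✓.
  U = {46, 47}: f^{-1}(U) = {59, 60} ∈ τ_X ✓.
Found U = {46} with f^{-1}(U) = {59} not in τ_X. Therefore f is NOT continuous.


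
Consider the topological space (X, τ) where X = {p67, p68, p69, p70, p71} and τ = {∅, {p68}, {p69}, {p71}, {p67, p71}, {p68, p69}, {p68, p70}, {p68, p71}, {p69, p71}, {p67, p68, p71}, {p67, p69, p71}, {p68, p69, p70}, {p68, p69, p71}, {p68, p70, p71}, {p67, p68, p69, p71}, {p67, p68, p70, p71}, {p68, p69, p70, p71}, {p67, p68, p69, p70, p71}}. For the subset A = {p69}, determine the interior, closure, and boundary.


int(A) = {p69}, cl(A) = {p69}, ∂A = ∅.

Closed sets in (X, τ) are complements of opens:
  closed(X, τ) = {∅, {p67}, {p69}, {p70}, {p67, p69}, {p67, p70}, {p67, p71}, {p68, p70}, {p69, p70}, {p67, p68, p70}, {p67, p69, p70}, {p67, p69, p71}, {p67, p70, p71}, {p68, p69, p70}, {p67, p68, p69, p70}, {p67, p68, p70, p71}, {p67, p69, p70, p71}, {p67, p68, p69, p70, p71}}.
int(A) = ⋃ {U ∈ τ : U ⊆ A}. Opens contained in A: ∅, {p69}.
Taking the union of these: int(A) = {p69}.
cl(A) = ⋂ {C closed : A ⊆ C}. Closed sets containing A: {p69}, {p67, p69}, {p69, p70}, {p67, p69, p70}, {p67, p69, p71}, {p68, p69, p70}, {p67, p68, p69, p70}, {p67, p69, p70, p71}, {p67, p68, p69, p70, p71}.
Intersecting these: cl(A) = {p69}.
∂A = cl(A) ∖ int(A) = {p69} ∖ {p69} = ∅.


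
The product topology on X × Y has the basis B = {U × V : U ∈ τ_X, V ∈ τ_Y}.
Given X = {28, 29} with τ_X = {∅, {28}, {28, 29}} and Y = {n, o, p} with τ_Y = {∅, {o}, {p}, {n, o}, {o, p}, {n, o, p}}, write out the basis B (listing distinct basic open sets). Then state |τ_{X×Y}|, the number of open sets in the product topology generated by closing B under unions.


Basis B = {∅ × ∅, {28} × {o}, {28} × {p}, {28} × {n, o}, {28} × {o, p}, {28, 29} × {o}, {28, 29} × {p}, {28} × {n, o, p}, {28, 29} × {n, o}, {28, 29} × {o, p}, {28, 29} × {n, o, p}}; |τ_{X×Y}| = 18.

Enumerate products U × V with U ∈ τ_X, V ∈ τ_Y (deduplicated):
  ∅ × ∅ = {} (∅)
  {28} × {o} = {(28,o)}
  {28} × {p} = {(28,p)}
  {28} × {n, o} = {(28,n), (28,o)}
  {28} × {o, p} = {(28,o), (28,p)}
  {28, 29} × {o} = {(28,o), (29,o)}
  {28, 29} × {p} = {(28,p), (29,p)}
  {28} × {n, o, p} = {(28,n), (28,o), (28,p)}
  {28, 29} × {n, o} = {(28,n), (28,o), (29,n), (29,o)}
  {28, 29} × {o, p} = {(28,o), (28,p), (29,o), (29,p)}
  {28, 29} × {n, o, p} = {(28,n), (28,o), (28,p), (29,n), (29,o), (29,p)}
These 11 distinct sets form the basis B.
Close under arbitrary unions to get τ_{X×Y}; counting gives |τ_{X×Y}| = 18.


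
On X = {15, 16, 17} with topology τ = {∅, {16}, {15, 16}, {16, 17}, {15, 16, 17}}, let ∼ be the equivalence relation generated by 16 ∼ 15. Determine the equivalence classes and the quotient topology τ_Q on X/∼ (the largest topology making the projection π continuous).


X/∼ = {[15=16], [17]}; |τ_Q| = 3.

Equivalence classes: [15=16], [17].
Quotient map π: X → X/∼ sends 15 ↦ [15=16], 16 ↦ [15=16], 17 ↦ [17].
For each subset V ⊆ X/∼, compute π^{-1}(V) ⊆ X and check whether π^{-1}(V) ∈ τ. V is open in τ_Q iff π^{-1}(V) ∈ τ.
  V = {}: π^{-1}(V) = ∅ ∈ τ ✓.
  V = {[15=16]}: π^{-1}(V) = {15, 16} ∈ τ ✓.
  V = {[17]}: π^{-1}(V) = {17} ∉ τ ✗.
  V = {[15=16], [17]}: π^{-1}(V) = {15, 16, 17} ∈ τ ✓.
Open sets in the quotient: τ_Q = {{}, {[15=16]}, {[15=16], [17]}} (3 elements).


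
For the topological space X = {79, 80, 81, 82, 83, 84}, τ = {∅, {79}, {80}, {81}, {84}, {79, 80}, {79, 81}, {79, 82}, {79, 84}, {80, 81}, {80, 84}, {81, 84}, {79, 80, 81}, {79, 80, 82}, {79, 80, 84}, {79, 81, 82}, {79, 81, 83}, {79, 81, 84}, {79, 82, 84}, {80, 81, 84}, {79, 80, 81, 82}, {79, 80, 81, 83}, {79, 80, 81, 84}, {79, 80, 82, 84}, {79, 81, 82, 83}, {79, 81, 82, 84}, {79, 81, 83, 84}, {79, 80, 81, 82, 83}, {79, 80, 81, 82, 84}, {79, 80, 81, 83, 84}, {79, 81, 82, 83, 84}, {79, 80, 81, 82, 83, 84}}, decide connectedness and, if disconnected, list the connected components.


(X, τ) is disconnected; components = [{80}, {84}, {79, 81, 82, 83}].

Find clopen sets (U ∈ τ with X ∖ U ∈ τ):
  U = ∅, X ∖ U = {79, 80, 81, 82, 83, 84} — both open, so U is clopen.
  U = {80}, X ∖ U = {79, 81, 82, 83, 84} — both open, so U is clopen.
  U = {84}, X ∖ U = {79, 80, 81, 82, 83} — both open, so U is clopen.
  U = {80, 84}, X ∖ U = {79, 81, 82, 83} — both open, so U is clopen.
  U = {79, 81, 82, 83}, X ∖ U = {80, 84} — both open, so U is clopen.
  U = {79, 80, 81, 82, 83}, X ∖ U = {84} — both open, so U is clopen.
  U = {79, 81, 82, 83, 84}, X ∖ U = {80} — both open, so U is clopen.
  U = {79, 80, 81, 82, 83, 84}, X ∖ U = ∅ — both open, so U is clopen.
Nontrivial clopen(s) exist: e.g. {79, 81, 82, 83, 84}. So (X, τ) is disconnected.
Compute connected components by grouping points that agree on all clopens:
  component: {80}
  component: {84}
  component: {79, 81, 82, 83}


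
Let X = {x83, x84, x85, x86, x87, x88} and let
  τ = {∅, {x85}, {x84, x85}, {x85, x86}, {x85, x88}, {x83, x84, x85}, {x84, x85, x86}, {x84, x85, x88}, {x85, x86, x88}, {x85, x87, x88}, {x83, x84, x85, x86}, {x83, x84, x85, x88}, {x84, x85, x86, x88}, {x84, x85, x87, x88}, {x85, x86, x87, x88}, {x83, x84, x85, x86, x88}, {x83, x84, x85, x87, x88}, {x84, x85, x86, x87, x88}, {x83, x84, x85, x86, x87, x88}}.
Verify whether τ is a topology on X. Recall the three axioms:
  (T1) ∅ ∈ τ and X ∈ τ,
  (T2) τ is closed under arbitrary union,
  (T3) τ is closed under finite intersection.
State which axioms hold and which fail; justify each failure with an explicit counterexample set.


τ IS a topology on X.

Axiom (T1): ∅ ∈ τ? Yes; X ∈ τ? Yes.
Axiom (T2/T3): check pairwise unions and intersections of members of τ.
All pairwise intersections and unions checked — each lies in τ. Therefore τ satisfies (T1), (T2), (T3): it IS a topology on X.


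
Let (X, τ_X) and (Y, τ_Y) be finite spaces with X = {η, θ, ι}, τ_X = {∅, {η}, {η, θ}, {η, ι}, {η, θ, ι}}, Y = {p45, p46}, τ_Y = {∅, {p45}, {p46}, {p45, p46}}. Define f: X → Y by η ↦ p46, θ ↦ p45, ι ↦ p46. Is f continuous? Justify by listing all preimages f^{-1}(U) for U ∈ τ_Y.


f is NOT continuous.

Compute f^{-1}(U) for each U ∈ τ_Y:
  U = ∅: f^{-1}(U) = ∅ ∈ τ_X ✓.
  U = {p45}: f^{-1}(U) = {θ} ∉ τ_X ✗.
  U = {p46}: f^{-1}(U) = {η, ι} ∈ τ_X ✓.
  U = {p45, p46}: f^{-1}(U) = {η, θ, ι} ∈ τ_X ✓.
Found U = {p45} with f^{-1}(U) = {θ} not in τ_X. Therefore f is NOT continuous.


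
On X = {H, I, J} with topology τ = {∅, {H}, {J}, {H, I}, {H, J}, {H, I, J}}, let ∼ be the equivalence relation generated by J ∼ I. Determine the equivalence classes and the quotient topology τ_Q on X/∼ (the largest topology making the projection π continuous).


X/∼ = {[H], [I=J]}; |τ_Q| = 3.

Equivalence classes: [H], [I=J].
Quotient map π: X → X/∼ sends H ↦ [H], I ↦ [I=J], J ↦ [I=J].
For each subset V ⊆ X/∼, compute π^{-1}(V) ⊆ X and check whether π^{-1}(V) ∈ τ. V is open in τ_Q iff π^{-1}(V) ∈ τ.
  V = {}: π^{-1}(V) = ∅ ∈ τ ✓.
  V = {[H]}: π^{-1}(V) = {H} ∈ τ ✓.
  V = {[I=J]}: π^{-1}(V) = {I, J} ∉ τ ✗.
  V = {[H], [I=J]}: π^{-1}(V) = {H, I, J} ∈ τ ✓.
Open sets in the quotient: τ_Q = {{}, {[H]}, {[H], [I=J]}} (3 elements).


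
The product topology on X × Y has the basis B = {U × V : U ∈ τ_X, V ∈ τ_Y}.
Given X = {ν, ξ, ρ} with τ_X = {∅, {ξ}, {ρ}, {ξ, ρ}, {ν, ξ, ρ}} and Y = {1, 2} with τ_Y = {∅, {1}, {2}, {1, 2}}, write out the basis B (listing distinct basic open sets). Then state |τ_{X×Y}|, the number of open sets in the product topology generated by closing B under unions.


Basis B = {∅ × ∅, {ξ} × {1}, {ξ} × {2}, {ρ} × {1}, {ρ} × {2}, {ξ} × {1, 2}, {ξ, ρ} × {1}, {ξ, ρ} × {2}, {ρ} × {1, 2}, {ν, ξ, ρ} × {1}, {ν, ξ, ρ} × {2}, {ξ, ρ} × {1, 2}, {ν, ξ, ρ} × {1, 2}}; |τ_{X×Y}| = 25.

Enumerate products U × V with U ∈ τ_X, V ∈ τ_Y (deduplicated):
  ∅ × ∅ = {} (∅)
  {ξ} × {1} = {(ξ,1)}
  {ξ} × {2} = {(ξ,2)}
  {ρ} × {1} = {(ρ,1)}
  {ρ} × {2} = {(ρ,2)}
  {ξ} × {1, 2} = {(ξ,1), (ξ,2)}
  {ξ, ρ} × {1} = {(ξ,1), (ρ,1)}
  {ξ, ρ} × {2} = {(ξ,2), (ρ,2)}
  {ρ} × {1, 2} = {(ρ,1), (ρ,2)}
  {ν, ξ, ρ} × {1} = {(ν,1), (ξ,1), (ρ,1)}
  {ν, ξ, ρ} × {2} = {(ν,2), (ξ,2), (ρ,2)}
  {ξ, ρ} × {1, 2} = {(ξ,1), (ξ,2), (ρ,1), (ρ,2)}
  {ν, ξ, ρ} × {1, 2} = {(ν,1), (ν,2), (ξ,1), (ξ,2), (ρ,1), (ρ,2)}
These 13 distinct sets form the basis B.
Close under arbitrary unions to get τ_{X×Y}; counting gives |τ_{X×Y}| = 25.


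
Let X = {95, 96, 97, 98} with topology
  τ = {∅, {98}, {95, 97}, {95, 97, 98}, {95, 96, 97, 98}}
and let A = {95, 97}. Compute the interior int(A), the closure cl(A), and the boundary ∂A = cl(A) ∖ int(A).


int(A) = {95, 97}, cl(A) = {95, 96, 97}, ∂A = {96}.

Closed sets in (X, τ) are complements of opens:
  closed(X, τ) = {∅, {96}, {96, 98}, {95, 96, 97}, {95, 96, 97, 98}}.
int(A) = ⋃ {U ∈ τ : U ⊆ A}. Opens contained in A: ∅, {95, 97}.
Taking the union of these: int(A) = {95, 97}.
cl(A) = ⋂ {C closed : A ⊆ C}. Closed sets containing A: {95, 96, 97}, {95, 96, 97, 98}.
Intersecting these: cl(A) = {95, 96, 97}.
∂A = cl(A) ∖ int(A) = {95, 96, 97} ∖ {95, 97} = {96}.


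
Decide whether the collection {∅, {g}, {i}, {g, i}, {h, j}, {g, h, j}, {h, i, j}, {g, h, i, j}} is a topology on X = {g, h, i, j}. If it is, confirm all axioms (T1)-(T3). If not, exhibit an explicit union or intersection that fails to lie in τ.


τ IS a topology on X.

Axiom (T1): ∅ ∈ τ? Yes; X ∈ τ? Yes.
Axiom (T2/T3): check pairwise unions and intersections of members of τ.
All pairwise intersections and unions checked — each lies in τ. Therefore τ satisfies (T1), (T2), (T3): it IS a topology on X.


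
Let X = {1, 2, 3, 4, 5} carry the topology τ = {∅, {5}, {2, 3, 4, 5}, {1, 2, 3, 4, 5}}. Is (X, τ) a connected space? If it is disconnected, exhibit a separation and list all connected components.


(X, τ) is connected.

Find clopen sets (U ∈ τ with X ∖ U ∈ τ):
  U = ∅, X ∖ U = {1, 2, 3, 4, 5} — both open, so U is clopen.
  U = {1, 2, 3, 4, 5}, X ∖ U = ∅ — both open, so U is clopen.
Only trivial clopens (∅ and X) exist, so (X, τ) is connected.
Compute connected components by grouping points that agree on all clopens:
  component: {1, 2, 3, 4, 5}


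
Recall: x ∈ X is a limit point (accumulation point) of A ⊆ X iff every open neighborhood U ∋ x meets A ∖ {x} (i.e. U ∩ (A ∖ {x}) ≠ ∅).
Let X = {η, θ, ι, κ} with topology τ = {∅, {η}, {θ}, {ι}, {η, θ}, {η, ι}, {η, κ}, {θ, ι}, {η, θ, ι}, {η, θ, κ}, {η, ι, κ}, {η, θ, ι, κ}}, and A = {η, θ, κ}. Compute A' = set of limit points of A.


A' = {κ}

For each x ∈ X, list the open sets U ∈ τ with x ∈ U, then check whether U ∩ (A ∖ {x}) ≠ ∅ for every such U.
  x = η: open {η} ∋ x has {η} ∩ (A ∖ {η}) = ∅, so x is NOT a limit point.
  x = θ: open {θ} ∋ x has {θ} ∩ (A ∖ {θ}) = ∅, so x is NOT a limit point.
  x = ι: open {ι} ∋ x has {ι} ∩ (A ∖ {ι}) = ∅, so x is NOT a limit point.
  x = κ: opens ∋ x are {η, κ}, {η, θ, κ}, {η, ι, κ}, {η, θ, ι, κ}; each meets A ∖ {κ}, so x IS a limit point.
Collecting: A' = {κ}.


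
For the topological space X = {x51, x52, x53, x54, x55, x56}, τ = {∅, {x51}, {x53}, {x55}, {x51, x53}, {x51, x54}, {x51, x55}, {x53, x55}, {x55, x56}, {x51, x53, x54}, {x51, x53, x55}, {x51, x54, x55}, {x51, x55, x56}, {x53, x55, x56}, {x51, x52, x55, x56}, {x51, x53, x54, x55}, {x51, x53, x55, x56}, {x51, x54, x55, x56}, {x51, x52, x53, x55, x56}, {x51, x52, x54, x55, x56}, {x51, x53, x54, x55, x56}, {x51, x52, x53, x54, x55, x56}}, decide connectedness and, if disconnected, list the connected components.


(X, τ) is disconnected; components = [{x53}, {x51, x52, x54, x55, x56}].

Find clopen sets (U ∈ τ with X ∖ U ∈ τ):
  U = ∅, X ∖ U = {x51, x52, x53, x54, x55, x56} — both open, so U is clopen.
  U = {x53}, X ∖ U = {x51, x52, x54, x55, x56} — both open, so U is clopen.
  U = {x51, x52, x54, x55, x56}, X ∖ U = {x53} — both open, so U is clopen.
  U = {x51, x52, x53, x54, x55, x56}, X ∖ U = ∅ — both open, so U is clopen.
Nontrivial clopen(s) exist: e.g. {x51, x52, x54, x55, x56}. So (X, τ) is disconnected.
Compute connected components by grouping points that agree on all clopens:
  component: {x53}
  component: {x51, x52, x54, x55, x56}


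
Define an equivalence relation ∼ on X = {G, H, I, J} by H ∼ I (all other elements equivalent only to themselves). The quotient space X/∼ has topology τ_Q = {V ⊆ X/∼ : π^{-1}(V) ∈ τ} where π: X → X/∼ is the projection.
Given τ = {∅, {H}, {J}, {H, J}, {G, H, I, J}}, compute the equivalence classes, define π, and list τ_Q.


X/∼ = {[G], [H=I], [J]}; |τ_Q| = 3.

Equivalence classes: [G], [H=I], [J].
Quotient map π: X → X/∼ sends G ↦ [G], H ↦ [H=I], I ↦ [H=I], J ↦ [J].
For each subset V ⊆ X/∼, compute π^{-1}(V) ⊆ X and check whether π^{-1}(V) ∈ τ. V is open in τ_Q iff π^{-1}(V) ∈ τ.
  V = {}: π^{-1}(V) = ∅ ∈ τ ✓.
  V = {[G]}: π^{-1}(V) = {G} ∉ τ ✗.
  V = {[H=I]}: π^{-1}(V) = {H, I} ∉ τ ✗.
  V = {[G], [H=I]}: π^{-1}(V) = {G, H, I} ∉ τ ✗.
  V = {[J]}: π^{-1}(V) = {J} ∈ τ ✓.
  V = {[G], [J]}: π^{-1}(V) = {G, J} ∉ τ ✗.
  V = {[H=I], [J]}: π^{-1}(V) = {H, I, J} ∉ τ ✗.
  V = {[G], [H=I], [J]}: π^{-1}(V) = {G, H, I, J} ∈ τ ✓.
Open sets in the quotient: τ_Q = {{}, {[J]}, {[G], [H=I], [J]}} (3 elements).


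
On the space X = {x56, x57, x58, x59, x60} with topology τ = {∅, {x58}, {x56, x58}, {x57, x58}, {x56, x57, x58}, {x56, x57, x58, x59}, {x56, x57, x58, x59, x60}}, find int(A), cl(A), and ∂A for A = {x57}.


int(A) = ∅, cl(A) = {x57, x59, x60}, ∂A = {x57, x59, x60}.

Closed sets in (X, τ) are complements of opens:
  closed(X, τ) = {∅, {x60}, {x59, x60}, {x56, x59, x60}, {x57, x59, x60}, {x56, x57, x59, x60}, {x56, x57, x58, x59, x60}}.
int(A) = ⋃ {U ∈ τ : U ⊆ A}. Opens contained in A: ∅.
Taking the union of these: int(A) = ∅.
cl(A) = ⋂ {C closed : A ⊆ C}. Closed sets containing A: {x57, x59, x60}, {x56, x57, x59, x60}, {x56, x57, x58, x59, x60}.
Intersecting these: cl(A) = {x57, x59, x60}.
∂A = cl(A) ∖ int(A) = {x57, x59, x60} ∖ ∅ = {x57, x59, x60}.


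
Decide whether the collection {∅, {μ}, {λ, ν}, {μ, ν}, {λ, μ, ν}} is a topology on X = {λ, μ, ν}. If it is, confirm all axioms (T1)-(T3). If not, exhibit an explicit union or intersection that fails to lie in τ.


τ is NOT a topology on X.

Axiom (T1): ∅ ∈ τ? Yes; X ∈ τ? Yes.
Axiom (T2/T3): check pairwise unions and intersections of members of τ.
Counterexample for (T3): {λ, ν} ∩ {μ, ν} = {ν} ∉ τ. Therefore τ is NOT a topology.


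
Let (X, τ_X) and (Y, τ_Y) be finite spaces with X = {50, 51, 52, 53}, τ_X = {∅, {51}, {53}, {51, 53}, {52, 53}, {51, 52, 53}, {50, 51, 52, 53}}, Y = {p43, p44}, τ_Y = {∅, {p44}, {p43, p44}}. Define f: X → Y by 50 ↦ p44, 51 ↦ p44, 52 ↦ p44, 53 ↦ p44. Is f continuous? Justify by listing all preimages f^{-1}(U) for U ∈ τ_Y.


f IS continuous.

Compute f^{-1}(U) for each U ∈ τ_Y:
  U = ∅: f^{-1}(U) = ∅ ∈ τ_X ✓.
  U = {p44}: f^{-1}(U) = {50, 51, 52, 53} ∈ τ_X ✓.
  U = {p43, p44}: f^{-1}(U) = {50, 51, 52, 53} ∈ τ_X ✓.
Every preimage lies in τ_X, so f IS continuous.


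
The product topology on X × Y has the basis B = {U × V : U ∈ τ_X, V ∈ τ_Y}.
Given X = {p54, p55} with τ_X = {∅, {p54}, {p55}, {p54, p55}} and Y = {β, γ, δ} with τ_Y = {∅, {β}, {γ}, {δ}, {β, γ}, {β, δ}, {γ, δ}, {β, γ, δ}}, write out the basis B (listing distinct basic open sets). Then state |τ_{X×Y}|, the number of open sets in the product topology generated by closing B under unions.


Basis B = {∅ × ∅, {p54} × {β}, {p54} × {γ}, {p54} × {δ}, {p55} × {β}, {p55} × {γ}, {p55} × {δ}, {p54} × {β, γ}, {p54} × {β, δ}, {p54, p55} × {β}, {p54} × {γ, δ}, {p54, p55} × {γ}, {p54, p55} × {δ}, {p55} × {β, γ}, {p55} × {β, δ}, {p55} × {γ, δ}, {p54} × {β, γ, δ}, {p55} × {β, γ, δ}, {p54, p55} × {β, γ}, {p54, p55} × {β, δ}, {p54, p55} × {γ, δ}, {p54, p55} × {β, γ, δ}}; |τ_{X×Y}| = 64.

Enumerate products U × V with U ∈ τ_X, V ∈ τ_Y (deduplicated):
  ∅ × ∅ = {} (∅)
  {p54} × {β} = {(p54,β)}
  {p54} × {γ} = {(p54,γ)}
  {p54} × {δ} = {(p54,δ)}
  {p55} × {β} = {(p55,β)}
  {p55} × {γ} = {(p55,γ)}
  {p55} × {δ} = {(p55,δ)}
  {p54} × {β, γ} = {(p54,β), (p54,γ)}
  {p54} × {β, δ} = {(p54,β), (p54,δ)}
  {p54, p55} × {β} = {(p54,β), (p55,β)}
  {p54} × {γ, δ} = {(p54,γ), (p54,δ)}
  {p54, p55} × {γ} = {(p54,γ), (p55,γ)}
  {p54, p55} × {δ} = {(p54,δ), (p55,δ)}
  {p55} × {β, γ} = {(p55,β), (p55,γ)}
  {p55} × {β, δ} = {(p55,β), (p55,δ)}
  {p55} × {γ, δ} = {(p55,γ), (p55,δ)}
  {p54} × {β, γ, δ} = {(p54,β), (p54,γ), (p54,δ)}
  {p55} × {β, γ, δ} = {(p55,β), (p55,γ), (p55,δ)}
  {p54, p55} × {β, γ} = {(p54,β), (p54,γ), (p55,β), (p55,γ)}
  {p54, p55} × {β, δ} = {(p54,β), (p54,δ), (p55,β), (p55,δ)}
  {p54, p55} × {γ, δ} = {(p54,γ), (p54,δ), (p55,γ), (p55,δ)}
  {p54, p55} × {β, γ, δ} = {(p54,β), (p54,γ), (p54,δ), (p55,β), (p55,γ), (p55,δ)}
These 22 distinct sets form the basis B.
Close under arbitrary unions to get τ_{X×Y}; counting gives |τ_{X×Y}| = 64.


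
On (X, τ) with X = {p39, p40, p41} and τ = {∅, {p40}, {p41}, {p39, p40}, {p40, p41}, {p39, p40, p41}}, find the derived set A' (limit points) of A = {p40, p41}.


A' = {p39}

For each x ∈ X, list the open sets U ∈ τ with x ∈ U, then check whether U ∩ (A ∖ {x}) ≠ ∅ for every such U.
  x = p39: opens ∋ x are {p39, p40}, {p39, p40, p41}; each meets A ∖ {p39}, so x IS a limit point.
  x = p40: open {p40} ∋ x has {p40} ∩ (A ∖ {p40}) = ∅, so x is NOT a limit point.
  x = p41: open {p41} ∋ x has {p41} ∩ (A ∖ {p41}) = ∅, so x is NOT a limit point.
Collecting: A' = {p39}.


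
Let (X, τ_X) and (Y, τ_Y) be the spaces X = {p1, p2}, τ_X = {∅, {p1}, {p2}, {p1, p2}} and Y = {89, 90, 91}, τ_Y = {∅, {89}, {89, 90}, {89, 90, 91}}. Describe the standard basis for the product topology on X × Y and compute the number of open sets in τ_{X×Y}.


Basis B = {∅ × ∅, {p1} × {89}, {p2} × {89}, {p1} × {89, 90}, {p1, p2} × {89}, {p2} × {89, 90}, {p1} × {89, 90, 91}, {p2} × {89, 90, 91}, {p1, p2} × {89, 90}, {p1, p2} × {89, 90, 91}}; |τ_{X×Y}| = 16.

Enumerate products U × V with U ∈ τ_X, V ∈ τ_Y (deduplicated):
  ∅ × ∅ = {} (∅)
  {p1} × {89} = {(p1,89)}
  {p2} × {89} = {(p2,89)}
  {p1} × {89, 90} = {(p1,89), (p1,90)}
  {p1, p2} × {89} = {(p1,89), (p2,89)}
  {p2} × {89, 90} = {(p2,89), (p2,90)}
  {p1} × {89, 90, 91} = {(p1,89), (p1,90), (p1,91)}
  {p2} × {89, 90, 91} = {(p2,89), (p2,90), (p2,91)}
  {p1, p2} × {89, 90} = {(p1,89), (p1,90), (p2,89), (p2,90)}
  {p1, p2} × {89, 90, 91} = {(p1,89), (p1,90), (p1,91), (p2,89), (p2,90), (p2,91)}
These 10 distinct sets form the basis B.
Close under arbitrary unions to get τ_{X×Y}; counting gives |τ_{X×Y}| = 16.


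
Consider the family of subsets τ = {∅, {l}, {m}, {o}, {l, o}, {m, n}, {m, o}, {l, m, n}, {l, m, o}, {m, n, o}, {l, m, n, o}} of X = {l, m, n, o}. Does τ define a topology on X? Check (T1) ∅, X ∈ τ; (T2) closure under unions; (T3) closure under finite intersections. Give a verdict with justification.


τ is NOT a topology on X.

Axiom (T1): ∅ ∈ τ? Yes; X ∈ τ? Yes.
Axiom (T2/T3): check pairwise unions and intersections of members of τ.
Counterexample for (T2): {l} ∪ {m} = {l, m} ∉ τ. Therefore τ is NOT a topology.


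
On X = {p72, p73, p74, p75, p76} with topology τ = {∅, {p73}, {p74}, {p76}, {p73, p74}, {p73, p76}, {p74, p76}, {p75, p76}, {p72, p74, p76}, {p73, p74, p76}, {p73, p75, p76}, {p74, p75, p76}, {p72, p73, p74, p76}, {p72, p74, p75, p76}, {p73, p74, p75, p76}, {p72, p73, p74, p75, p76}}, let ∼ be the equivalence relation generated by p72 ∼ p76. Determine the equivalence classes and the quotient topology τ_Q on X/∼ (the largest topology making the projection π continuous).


X/∼ = {[p72=p76], [p73], [p74], [p75]}; |τ_Q| = 8.

Equivalence classes: [p72=p76], [p73], [p74], [p75].
Quotient map π: X → X/∼ sends p72 ↦ [p72=p76], p73 ↦ [p73], p74 ↦ [p74], p75 ↦ [p75], p76 ↦ [p72=p76].
For each subset V ⊆ X/∼, compute π^{-1}(V) ⊆ X and check whether π^{-1}(V) ∈ τ. V is open in τ_Q iff π^{-1}(V) ∈ τ.
  V = {}: π^{-1}(V) = ∅ ∈ τ ✓.
  V = {[p72=p76]}: π^{-1}(V) = {p72, p76} ∉ τ ✗.
  V = {[p73]}: π^{-1}(V) = {p73} ∈ τ ✓.
  V = {[p72=p76], [p73]}: π^{-1}(V) = {p72, p73, p76} ∉ τ ✗.
  V = {[p74]}: π^{-1}(V) = {p74} ∈ τ ✓.
  V = {[p72=p76], [p74]}: π^{-1}(V) = {p72, p74, p76} ∈ τ ✓.
  V = {[p73], [p74]}: π^{-1}(V) = {p73, p74} ∈ τ ✓.
  V = {[p72=p76], [p73], [p74]}: π^{-1}(V) = {p72, p73, p74, p76} ∈ τ ✓.
  V = {[p75]}: π^{-1}(V) = {p75} ∉ τ ✗.
  V = {[p72=p76], [p75]}: π^{-1}(V) = {p72, p75, p76} ∉ τ ✗.
  V = {[p73], [p75]}: π^{-1}(V) = {p73, p75} ∉ τ ✗.
  V = {[p72=p76], [p73], [p75]}: π^{-1}(V) = {p72, p73, p75, p76} ∉ τ ✗.
  V = {[p74], [p75]}: π^{-1}(V) = {p74, p75} ∉ τ ✗.
  V = {[p72=p76], [p74], [p75]}: π^{-1}(V) = {p72, p74, p75, p76} ∈ τ ✓.
  V = {[p73], [p74], [p75]}: π^{-1}(V) = {p73, p74, p75} ∉ τ ✗.
  V = {[p72=p76], [p73], [p74], [p75]}: π^{-1}(V) = {p72, p73, p74, p75, p76} ∈ τ ✓.
Open sets in the quotient: τ_Q = {{}, {[p73]}, {[p74]}, {[p72=p76], [p74]}, {[p73], [p74]}, {[p72=p76], [p73], [p74]}, {[p72=p76], [p74], [p75]}, {[p72=p76], [p73], [p74], [p75]}} (8 elements).


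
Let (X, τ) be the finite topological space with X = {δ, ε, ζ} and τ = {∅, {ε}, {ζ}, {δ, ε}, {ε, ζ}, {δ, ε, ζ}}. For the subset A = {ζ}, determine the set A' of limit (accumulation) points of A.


A' = ∅

For each x ∈ X, list the open sets U ∈ τ with x ∈ U, then check whether U ∩ (A ∖ {x}) ≠ ∅ for every such U.
  x = δ: open {δ, ε} ∋ x has {δ, ε} ∩ (A ∖ {δ}) = ∅, so x is NOT a limit point.
  x = ε: open {ε} ∋ x has {ε} ∩ (A ∖ {ε}) = ∅, so x is NOT a limit point.
  x = ζ: open {ζ} ∋ x has {ζ} ∩ (A ∖ {ζ}) = ∅, so x is NOT a limit point.
Collecting: A' = ∅.


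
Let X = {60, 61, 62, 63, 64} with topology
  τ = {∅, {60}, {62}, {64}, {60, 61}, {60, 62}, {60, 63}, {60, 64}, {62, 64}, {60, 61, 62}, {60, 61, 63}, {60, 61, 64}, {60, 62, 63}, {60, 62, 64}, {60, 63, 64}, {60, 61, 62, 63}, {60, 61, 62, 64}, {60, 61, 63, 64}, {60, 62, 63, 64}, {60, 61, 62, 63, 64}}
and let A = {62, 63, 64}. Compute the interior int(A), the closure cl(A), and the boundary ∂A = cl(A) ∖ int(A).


int(A) = {62, 64}, cl(A) = {62, 63, 64}, ∂A = {63}.

Closed sets in (X, τ) are complements of opens:
  closed(X, τ) = {∅, {61}, {62}, {63}, {64}, {61, 62}, {61, 63}, {61, 64}, {62, 63}, {62, 64}, {63, 64}, {60, 61, 63}, {61, 62, 63}, {61, 62, 64}, {61, 63, 64}, {62, 63, 64}, {60, 61, 62, 63}, {60, 61, 63, 64}, {61, 62, 63, 64}, {60, 61, 62, 63, 64}}.
int(A) = ⋃ {U ∈ τ : U ⊆ A}. Opens contained in A: ∅, {62}, {64}, {62, 64}.
Taking the union of these: int(A) = {62, 64}.
cl(A) = ⋂ {C closed : A ⊆ C}. Closed sets containing A: {62, 63, 64}, {61, 62, 63, 64}, {60, 61, 62, 63, 64}.
Intersecting these: cl(A) = {62, 63, 64}.
∂A = cl(A) ∖ int(A) = {62, 63, 64} ∖ {62, 64} = {63}.


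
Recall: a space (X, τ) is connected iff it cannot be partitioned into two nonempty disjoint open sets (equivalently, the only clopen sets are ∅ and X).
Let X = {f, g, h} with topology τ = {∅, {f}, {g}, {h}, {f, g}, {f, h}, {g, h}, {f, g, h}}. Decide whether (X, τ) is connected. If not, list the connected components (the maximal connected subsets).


(X, τ) is disconnected; components = [{f}, {g}, {h}].

Find clopen sets (U ∈ τ with X ∖ U ∈ τ):
  U = ∅, X ∖ U = {f, g, h} — both open, so U is clopen.
  U = {f}, X ∖ U = {g, h} — both open, so U is clopen.
  U = {g}, X ∖ U = {f, h} — both open, so U is clopen.
  U = {h}, X ∖ U = {f, g} — both open, so U is clopen.
  U = {f, g}, X ∖ U = {h} — both open, so U is clopen.
  U = {f, h}, X ∖ U = {g} — both open, so U is clopen.
  U = {g, h}, X ∖ U = {f} — both open, so U is clopen.
  U = {f, g, h}, X ∖ U = ∅ — both open, so U is clopen.
Nontrivial clopen(s) exist: e.g. {f}. So (X, τ) is disconnected.
Compute connected components by grouping points that agree on all clopens:
  component: {f}
  component: {g}
  component: {h}


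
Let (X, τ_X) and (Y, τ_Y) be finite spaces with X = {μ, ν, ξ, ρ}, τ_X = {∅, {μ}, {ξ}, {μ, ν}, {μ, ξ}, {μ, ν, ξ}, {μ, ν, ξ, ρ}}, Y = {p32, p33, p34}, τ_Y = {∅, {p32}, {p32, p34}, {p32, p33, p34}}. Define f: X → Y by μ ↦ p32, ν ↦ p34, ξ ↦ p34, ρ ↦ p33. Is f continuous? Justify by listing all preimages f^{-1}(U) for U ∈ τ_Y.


f IS continuous.

Compute f^{-1}(U) for each U ∈ τ_Y:
  U = ∅: f^{-1}(U) = ∅ ∈ τ_X ✓.
  U = {p32}: f^{-1}(U) = {μ} ∈ τ_X ✓.
  U = {p32, p34}: f^{-1}(U) = {μ, ν, ξ} ∈ τ_X ✓.
  U = {p32, p33, p34}: f^{-1}(U) = {μ, ν, ξ, ρ} ∈ τ_X ✓.
Every preimage lies in τ_X, so f IS continuous.


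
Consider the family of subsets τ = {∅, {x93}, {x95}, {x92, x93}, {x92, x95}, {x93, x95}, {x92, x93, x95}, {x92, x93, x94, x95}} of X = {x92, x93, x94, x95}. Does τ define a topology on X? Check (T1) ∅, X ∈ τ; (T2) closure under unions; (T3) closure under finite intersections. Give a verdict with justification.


τ is NOT a topology on X.

Axiom (T1): ∅ ∈ τ? Yes; X ∈ τ? Yes.
Axiom (T2/T3): check pairwise unions and intersections of members of τ.
Counterexample for (T3): {x92, x93} ∩ {x92, x95} = {x92} ∉ τ. Therefore τ is NOT a topology.


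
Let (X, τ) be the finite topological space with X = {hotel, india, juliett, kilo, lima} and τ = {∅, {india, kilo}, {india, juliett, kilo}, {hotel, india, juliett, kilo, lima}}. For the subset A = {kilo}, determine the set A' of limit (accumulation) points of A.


A' = {hotel, india, juliett, lima}

For each x ∈ X, list the open sets U ∈ τ with x ∈ U, then check whether U ∩ (A ∖ {x}) ≠ ∅ for every such U.
  x = hotel: opens ∋ x are {hotel, india, juliett, kilo, lima}; each meets A ∖ {hotel}, so x IS a limit point.
  x = india: opens ∋ x are {india, kilo}, {india, juliett, kilo}, {hotel, india, juliett, kilo, lima}; each meets A ∖ {india}, so x IS a limit point.
  x = juliett: opens ∋ x are {india, juliett, kilo}, {hotel, india, juliett, kilo, lima}; each meets A ∖ {juliett}, so x IS a limit point.
  x = kilo: open {india, kilo} ∋ x has {india, kilo} ∩ (A ∖ {kilo}) = ∅, so x is NOT a limit point.
  x = lima: opens ∋ x are {hotel, india, juliett, kilo, lima}; each meets A ∖ {lima}, so x IS a limit point.
Collecting: A' = {hotel, india, juliett, lima}.


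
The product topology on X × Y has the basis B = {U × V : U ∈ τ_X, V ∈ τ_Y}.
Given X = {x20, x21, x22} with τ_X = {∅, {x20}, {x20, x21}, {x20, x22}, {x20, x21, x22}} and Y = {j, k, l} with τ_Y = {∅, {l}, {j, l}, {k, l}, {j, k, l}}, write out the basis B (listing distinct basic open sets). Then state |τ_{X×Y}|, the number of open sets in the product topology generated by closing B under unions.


Basis B = {∅ × ∅, {x20} × {l}, {x20} × {j, l}, {x20} × {k, l}, {x20, x21} × {l}, {x20, x22} × {l}, {x20} × {j, k, l}, {x20, x21, x22} × {l}, {x20, x21} × {j, l}, {x20, x22} × {j, l}, {x20, x21} × {k, l}, {x20, x22} × {k, l}, {x20, x21} × {j, k, l}, {x20, x22} × {j, k, l}, {x20, x21, x22} × {j, l}, {x20, x21, x22} × {k, l}, {x20, x21, x22} × {j, k, l}}; |τ_{X×Y}| = 48.

Enumerate products U × V with U ∈ τ_X, V ∈ τ_Y (deduplicated):
  ∅ × ∅ = {} (∅)
  {x20} × {l} = {(x20,l)}
  {x20} × {j, l} = {(x20,j), (x20,l)}
  {x20} × {k, l} = {(x20,k), (x20,l)}
  {x20, x21} × {l} = {(x20,l), (x21,l)}
  {x20, x22} × {l} = {(x20,l), (x22,l)}
  {x20} × {j, k, l} = {(x20,j), (x20,k), (x20,l)}
  {x20, x21, x22} × {l} = {(x20,l), (x21,l), (x22,l)}
  {x20, x21} × {j, l} = {(x20,j), (x20,l), (x21,j), (x21,l)}
  {x20, x22} × {j, l} = {(x20,j), (x20,l), (x22,j), (x22,l)}
  {x20, x21} × {k, l} = {(x20,k), (x20,l), (x21,k), (x21,l)}
  {x20, x22} × {k, l} = {(x20,k), (x20,l), (x22,k), (x22,l)}
  {x20, x21} × {j, k, l} = {(x20,j), (x20,k), (x20,l), (x21,j), (x21,k), (x21,l)}
  {x20, x22} × {j, k, l} = {(x20,j), (x20,k), (x20,l), (x22,j), (x22,k), (x22,l)}
  {x20, x21, x22} × {j, l} = {(x20,j), (x20,l), (x21,j), (x21,l), (x22,j), (x22,l)}
  {x20, x21, x22} × {k, l} = {(x20,k), (x20,l), (x21,k), (x21,l), (x22,k), (x22,l)}
  {x20, x21, x22} × {j, k, l} = {(x20,j), (x20,k), (x20,l), (x21,j), (x21,k), (x21,l), (x22,j), (x22,k), (x22,l)}
These 17 distinct sets form the basis B.
Close under arbitrary unions to get τ_{X×Y}; counting gives |τ_{X×Y}| = 48.


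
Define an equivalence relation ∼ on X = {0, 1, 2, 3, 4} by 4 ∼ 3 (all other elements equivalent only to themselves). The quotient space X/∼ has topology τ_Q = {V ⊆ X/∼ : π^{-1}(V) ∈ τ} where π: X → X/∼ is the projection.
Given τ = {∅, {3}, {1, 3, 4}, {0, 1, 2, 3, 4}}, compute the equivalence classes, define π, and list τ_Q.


X/∼ = {[0], [1], [2], [3=4]}; |τ_Q| = 3.

Equivalence classes: [0], [1], [2], [3=4].
Quotient map π: X → X/∼ sends 0 ↦ [0], 1 ↦ [1], 2 ↦ [2], 3 ↦ [3=4], 4 ↦ [3=4].
For each subset V ⊆ X/∼, compute π^{-1}(V) ⊆ X and check whether π^{-1}(V) ∈ τ. V is open in τ_Q iff π^{-1}(V) ∈ τ.
  V = {}: π^{-1}(V) = ∅ ∈ τ ✓.
  V = {[0]}: π^{-1}(V) = {0} ∉ τ ✗.
  V = {[1]}: π^{-1}(V) = {1} ∉ τ ✗.
  V = {[0], [1]}: π^{-1}(V) = {0, 1} ∉ τ ✗.
  V = {[2]}: π^{-1}(V) = {2} ∉ τ ✗.
  V = {[0], [2]}: π^{-1}(V) = {0, 2} ∉ τ ✗.
  V = {[1], [2]}: π^{-1}(V) = {1, 2} ∉ τ ✗.
  V = {[0], [1], [2]}: π^{-1}(V) = {0, 1, 2} ∉ τ ✗.
  V = {[3=4]}: π^{-1}(V) = {3, 4} ∉ τ ✗.
  V = {[0], [3=4]}: π^{-1}(V) = {0, 3, 4} ∉ τ ✗.
  V = {[1], [3=4]}: π^{-1}(V) = {1, 3, 4} ∈ τ ✓.
  V = {[0], [1], [3=4]}: π^{-1}(V) = {0, 1, 3, 4} ∉ τ ✗.
  V = {[2], [3=4]}: π^{-1}(V) = {2, 3, 4} ∉ τ ✗.
  V = {[0], [2], [3=4]}: π^{-1}(V) = {0, 2, 3, 4} ∉ τ ✗.
  V = {[1], [2], [3=4]}: π^{-1}(V) = {1, 2, 3, 4} ∉ τ ✗.
  V = {[0], [1], [2], [3=4]}: π^{-1}(V) = {0, 1, 2, 3, 4} ∈ τ ✓.
Open sets in the quotient: τ_Q = {{}, {[1], [3=4]}, {[0], [1], [2], [3=4]}} (3 elements).


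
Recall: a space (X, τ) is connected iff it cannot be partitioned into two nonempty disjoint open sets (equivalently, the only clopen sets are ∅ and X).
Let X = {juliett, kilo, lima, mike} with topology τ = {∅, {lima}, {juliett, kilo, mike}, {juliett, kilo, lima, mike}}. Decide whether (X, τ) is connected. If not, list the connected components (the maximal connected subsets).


(X, τ) is disconnected; components = [{lima}, {juliett, kilo, mike}].

Find clopen sets (U ∈ τ with X ∖ U ∈ τ):
  U = ∅, X ∖ U = {juliett, kilo, lima, mike} — both open, so U is clopen.
  U = {lima}, X ∖ U = {juliett, kilo, mike} — both open, so U is clopen.
  U = {juliett, kilo, mike}, X ∖ U = {lima} — both open, so U is clopen.
  U = {juliett, kilo, lima, mike}, X ∖ U = ∅ — both open, so U is clopen.
Nontrivial clopen(s) exist: e.g. {juliett, kilo, mike}. So (X, τ) is disconnected.
Compute connected components by grouping points that agree on all clopens:
  component: {lima}
  component: {juliett, kilo, mike}


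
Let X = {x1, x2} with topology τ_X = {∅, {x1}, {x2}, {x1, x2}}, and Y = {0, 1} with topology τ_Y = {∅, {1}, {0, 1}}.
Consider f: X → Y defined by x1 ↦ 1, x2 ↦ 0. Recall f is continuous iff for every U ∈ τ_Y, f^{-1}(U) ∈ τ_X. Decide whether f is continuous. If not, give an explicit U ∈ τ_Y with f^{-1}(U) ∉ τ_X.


f IS continuous.

Compute f^{-1}(U) for each U ∈ τ_Y:
  U = ∅: f^{-1}(U) = ∅ ∈ τ_X ✓.
  U = {1}: f^{-1}(U) = {x1} ∈ τ_X ✓.
  U = {0, 1}: f^{-1}(U) = {x1, x2} ∈ τ_X ✓.
Every preimage lies in τ_X, so f IS continuous.


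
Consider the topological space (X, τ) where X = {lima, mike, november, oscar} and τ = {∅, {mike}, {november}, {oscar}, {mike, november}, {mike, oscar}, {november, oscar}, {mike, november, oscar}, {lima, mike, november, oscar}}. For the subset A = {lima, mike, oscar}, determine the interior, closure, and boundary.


int(A) = {mike, oscar}, cl(A) = {lima, mike, oscar}, ∂A = {lima}.

Closed sets in (X, τ) are complements of opens:
  closed(X, τ) = {∅, {lima}, {lima, mike}, {lima, november}, {lima, oscar}, {lima, mike, november}, {lima, mike, oscar}, {lima, november, oscar}, {lima, mike, november, oscar}}.
int(A) = ⋃ {U ∈ τ : U ⊆ A}. Opens contained in A: ∅, {mike}, {oscar}, {mike, oscar}.
Taking the union of these: int(A) = {mike, oscar}.
cl(A) = ⋂ {C closed : A ⊆ C}. Closed sets containing A: {lima, mike, oscar}, {lima, mike, november, oscar}.
Intersecting these: cl(A) = {lima, mike, oscar}.
∂A = cl(A) ∖ int(A) = {lima, mike, oscar} ∖ {mike, oscar} = {lima}.


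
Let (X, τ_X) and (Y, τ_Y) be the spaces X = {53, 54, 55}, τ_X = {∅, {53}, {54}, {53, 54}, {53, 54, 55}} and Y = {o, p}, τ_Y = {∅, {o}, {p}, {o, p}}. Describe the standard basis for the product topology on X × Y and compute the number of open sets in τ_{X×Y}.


Basis B = {∅ × ∅, {53} × {o}, {53} × {p}, {54} × {o}, {54} × {p}, {53} × {o, p}, {53, 54} × {o}, {53, 54} × {p}, {54} × {o, p}, {53, 54, 55} × {o}, {53, 54, 55} × {p}, {53, 54} × {o, p}, {53, 54, 55} × {o, p}}; |τ_{X×Y}| = 25.

Enumerate products U × V with U ∈ τ_X, V ∈ τ_Y (deduplicated):
  ∅ × ∅ = {} (∅)
  {53} × {o} = {(53,o)}
  {53} × {p} = {(53,p)}
  {54} × {o} = {(54,o)}
  {54} × {p} = {(54,p)}
  {53} × {o, p} = {(53,o), (53,p)}
  {53, 54} × {o} = {(53,o), (54,o)}
  {53, 54} × {p} = {(53,p), (54,p)}
  {54} × {o, p} = {(54,o), (54,p)}
  {53, 54, 55} × {o} = {(53,o), (54,o), (55,o)}
  {53, 54, 55} × {p} = {(53,p), (54,p), (55,p)}
  {53, 54} × {o, p} = {(53,o), (53,p), (54,o), (54,p)}
  {53, 54, 55} × {o, p} = {(53,o), (53,p), (54,o), (54,p), (55,o), (55,p)}
These 13 distinct sets form the basis B.
Close under arbitrary unions to get τ_{X×Y}; counting gives |τ_{X×Y}| = 25.


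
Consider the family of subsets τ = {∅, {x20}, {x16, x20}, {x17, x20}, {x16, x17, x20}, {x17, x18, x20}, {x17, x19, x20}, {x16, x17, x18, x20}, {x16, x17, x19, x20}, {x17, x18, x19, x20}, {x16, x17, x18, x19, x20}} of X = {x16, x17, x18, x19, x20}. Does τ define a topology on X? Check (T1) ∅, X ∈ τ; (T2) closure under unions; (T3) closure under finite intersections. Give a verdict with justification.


τ IS a topology on X.

Axiom (T1): ∅ ∈ τ? Yes; X ∈ τ? Yes.
Axiom (T2/T3): check pairwise unions and intersections of members of τ.
All pairwise intersections and unions checked — each lies in τ. Therefore τ satisfies (T1), (T2), (T3): it IS a topology on X.
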